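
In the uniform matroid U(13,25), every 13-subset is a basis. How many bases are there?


Bases of U(13,25) are all 13-element subsets of the 25-element ground set.
Number of bases = C(25,13).
C(25,13) = 25! / (13! * 12!) = 5200300.

5200300


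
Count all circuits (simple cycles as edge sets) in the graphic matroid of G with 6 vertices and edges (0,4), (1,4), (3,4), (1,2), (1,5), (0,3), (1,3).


A circuit in a graphic matroid = edge set of a simple cycle.
G has 6 vertices and 7 edges.
Enumerating all minimal edge subsets forming cycles...
Total circuits found: 3.

3


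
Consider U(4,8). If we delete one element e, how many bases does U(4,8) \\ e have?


Deleting e from U(4,8) gives U(4,7) since n > r.
Bases of U(4,7) = (7 choose 4) = 35.

35


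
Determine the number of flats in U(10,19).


Flats of U(10,19): every subset of size < 10 is a flat, plus E itself.
Count = (19 choose 0) + (19 choose 1) + (19 choose 2) + (19 choose 3) + (19 choose 4) + (19 choose 5) + (19 choose 6) + (19 choose 7) + (19 choose 8) + (19 choose 9) + 1
     = 1 + 19 + 171 + 969 + 3876 + 11628 + 27132 + 50388 + 75582 + 92378 + 1
     = 262145.

262145


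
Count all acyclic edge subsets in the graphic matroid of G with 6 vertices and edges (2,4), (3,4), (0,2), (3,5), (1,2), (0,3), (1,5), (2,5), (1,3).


An independent set in a graphic matroid is an acyclic edge subset.
G has 6 vertices and 9 edges.
Enumerate all 2^9 = 512 subsets, checking for acyclicity.
Total independent sets = 300.

300


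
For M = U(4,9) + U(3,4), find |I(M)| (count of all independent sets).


For a direct sum, |I(M1+M2)| = |I(M1)| * |I(M2)|.
|I(U(4,9))| = sum C(9,k) for k=0..4 = 256.
|I(U(3,4))| = sum C(4,k) for k=0..3 = 15.
Total = 256 * 15 = 3840.

3840


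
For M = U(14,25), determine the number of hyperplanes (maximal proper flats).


Hyperplanes of U(14,25) are flats of rank 13.
In a uniform matroid, these are exactly the (13)-element subsets.
Count = C(25,13) = 5200300.

5200300


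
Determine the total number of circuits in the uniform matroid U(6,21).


In U(6,21), circuits are the (7)-element subsets.
Any set of 7 elements is dependent, and removing any one element gives
an independent set of size 6, so it is a minimal dependent set.
Number of circuits = C(21,7) = 116280.

116280


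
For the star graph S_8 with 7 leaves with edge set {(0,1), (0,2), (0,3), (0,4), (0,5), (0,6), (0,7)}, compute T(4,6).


A star on 8 vertices is a tree with 7 edges.
T(x,y) = x^(7) for any tree.
T(4,6) = 4^7 = 16384.

16384


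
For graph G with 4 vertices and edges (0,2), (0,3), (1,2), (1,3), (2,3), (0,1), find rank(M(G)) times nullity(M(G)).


r(M) = |V| - c = 4 - 1 = 3.
nullity = |E| - r(M) = 6 - 3 = 3.
Product = 3 * 3 = 9.

9


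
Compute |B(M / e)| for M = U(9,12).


Contracting e from U(9,12) gives U(8,11).
Bases of U(8,11) = (11 choose 8) = 165.

165


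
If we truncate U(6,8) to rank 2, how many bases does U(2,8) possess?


Truncating U(6,8) to rank 2 gives U(2,8).
Bases of U(2,8) are all 2-element subsets of 8 elements.
Number of bases = C(8,2) = 8! / (2! * 6!) = 28.

28


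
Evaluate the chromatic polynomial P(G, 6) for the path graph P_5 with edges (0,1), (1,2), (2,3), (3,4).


P(P_5, k) = k * (k-1)^(4).
P(6) = 6 * 5^4 = 6 * 625 = 3750.

3750


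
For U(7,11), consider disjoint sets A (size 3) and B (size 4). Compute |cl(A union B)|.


|A union B| = 3 + 4 = 7 (disjoint).
In U(7,11), cl(S) = S if |S| < 7, else cl(S) = E.
Since 7 >= 7, cl(A union B) = E.
|cl(A union B)| = 11.

11


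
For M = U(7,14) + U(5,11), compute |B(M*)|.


(M1+M2)* = M1* + M2*.
M1* = U(7,14), bases: C(14,7) = 3432.
M2* = U(6,11), bases: C(11,6) = 462.
|B(M*)| = 3432 * 462 = 1585584.

1585584


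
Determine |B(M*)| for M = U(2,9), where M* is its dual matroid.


The dual of U(r,n) is U(n-r, n) = U(7,9).
Bases of U(7,9) are all (7)-element subsets.
|B(M*)| = C(9,7) = 36.

36


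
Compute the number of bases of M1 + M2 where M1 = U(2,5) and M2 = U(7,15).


Bases of a direct sum M1 + M2: |B| = |B(M1)| * |B(M2)|.
|B(U(2,5))| = C(5,2) = 10.
|B(U(7,15))| = C(15,7) = 6435.
Total bases = 10 * 6435 = 64350.

64350


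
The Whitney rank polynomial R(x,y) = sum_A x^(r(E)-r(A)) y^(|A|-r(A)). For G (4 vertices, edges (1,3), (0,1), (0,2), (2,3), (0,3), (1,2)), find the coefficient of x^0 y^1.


R(x,y) = sum over A in 2^E of x^(r(E)-r(A)) * y^(|A|-r(A)).
G has 4 vertices, 6 edges. r(E) = 3.
Enumerate all 2^6 = 64 subsets.
Count subsets with r(E)-r(A)=0 and |A|-r(A)=1: 15.

15


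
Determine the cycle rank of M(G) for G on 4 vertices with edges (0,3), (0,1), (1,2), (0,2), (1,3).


Cycle rank (nullity) = |E| - r(M) = |E| - (|V| - c).
|E| = 5, |V| = 4, c = 1.
Nullity = 5 - (4 - 1) = 5 - 3 = 2.

2


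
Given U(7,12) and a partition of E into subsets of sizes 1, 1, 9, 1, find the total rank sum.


r(Ai) = min(|Ai|, 7) for each part.
Sum = min(1,7) + min(1,7) + min(9,7) + min(1,7)
    = 1 + 1 + 7 + 1
    = 10.

10


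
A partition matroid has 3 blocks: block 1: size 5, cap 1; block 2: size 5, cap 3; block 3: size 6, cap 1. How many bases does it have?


A basis picks exactly ci elements from block i.
Number of bases = product of C(|Si|, ci).
= C(5,1) * C(5,3) * C(6,1)
= 5 * 10 * 6
= 300.

300


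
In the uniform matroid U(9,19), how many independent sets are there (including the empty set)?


Independent sets of U(9,19) are all subsets of size <= 9.
Count = C(19,0) + C(19,1) + C(19,2) + C(19,3) + C(19,4) + C(19,5) + C(19,6) + C(19,7) + C(19,8) + C(19,9)
     = 1 + 19 + 171 + 969 + 3876 + 11628 + 27132 + 50388 + 75582 + 92378
     = 262144.

262144


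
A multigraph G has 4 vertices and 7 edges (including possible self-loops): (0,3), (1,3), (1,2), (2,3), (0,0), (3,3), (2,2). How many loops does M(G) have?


In a graphic matroid, a loop is a self-loop edge (u,u) with rank 0.
Examining all 7 edges for self-loops...
Self-loops found: (0,0), (3,3), (2,2)
Number of loops = 3.

3


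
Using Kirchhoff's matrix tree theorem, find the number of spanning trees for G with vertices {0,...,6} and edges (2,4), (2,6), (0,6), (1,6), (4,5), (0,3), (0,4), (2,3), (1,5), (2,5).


By Kirchhoff's matrix tree theorem, the number of spanning trees equals
the determinant of any cofactor of the Laplacian matrix L.
G has 7 vertices and 10 edges.
Computing the (6 x 6) cofactor determinant gives 101.

101


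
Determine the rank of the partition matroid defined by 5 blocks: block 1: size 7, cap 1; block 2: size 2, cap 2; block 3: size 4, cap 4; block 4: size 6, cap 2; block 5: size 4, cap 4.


Rank of a partition matroid = sum of min(|Si|, ci) for each block.
= min(7,1) + min(2,2) + min(4,4) + min(6,2) + min(4,4)
= 1 + 2 + 4 + 2 + 4
= 13.

13


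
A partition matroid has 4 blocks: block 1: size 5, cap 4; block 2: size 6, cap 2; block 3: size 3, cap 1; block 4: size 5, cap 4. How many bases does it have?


A basis picks exactly ci elements from block i.
Number of bases = product of C(|Si|, ci).
= C(5,4) * C(6,2) * C(3,1) * C(5,4)
= 5 * 15 * 3 * 5
= 1125.

1125


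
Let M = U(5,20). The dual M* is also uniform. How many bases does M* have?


The dual of U(r,n) is U(n-r, n) = U(15,20).
Bases of U(15,20) are all (15)-element subsets.
|B(M*)| = (20 choose 15) = 15504.

15504


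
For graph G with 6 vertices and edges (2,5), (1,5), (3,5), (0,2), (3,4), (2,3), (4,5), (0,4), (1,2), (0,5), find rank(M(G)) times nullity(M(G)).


r(M) = |V| - c = 6 - 1 = 5.
nullity = |E| - r(M) = 10 - 5 = 5.
Product = 5 * 5 = 25.

25


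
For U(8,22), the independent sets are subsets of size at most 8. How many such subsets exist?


Independent sets of U(8,22) are all subsets of size <= 8.
Count = (22 choose 0) + (22 choose 1) + (22 choose 2) + (22 choose 3) + (22 choose 4) + (22 choose 5) + (22 choose 6) + (22 choose 7) + (22 choose 8)
     = 1 + 22 + 231 + 1540 + 7315 + 26334 + 74613 + 170544 + 319770
     = 600370.

600370


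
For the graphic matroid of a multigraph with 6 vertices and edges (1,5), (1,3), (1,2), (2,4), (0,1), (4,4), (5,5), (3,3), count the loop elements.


In a graphic matroid, a loop is a self-loop edge (u,u) with rank 0.
Examining all 8 edges for self-loops...
Self-loops found: (4,4), (5,5), (3,3)
Number of loops = 3.

3


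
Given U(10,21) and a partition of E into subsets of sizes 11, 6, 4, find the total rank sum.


r(Ai) = min(|Ai|, 10) for each part.
Sum = min(11,10) + min(6,10) + min(4,10)
    = 10 + 6 + 4
    = 20.

20


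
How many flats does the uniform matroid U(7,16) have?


Flats of U(7,16): every subset of size < 7 is a flat, plus E itself.
Count = C(16,0) + C(16,1) + C(16,2) + C(16,3) + C(16,4) + C(16,5) + C(16,6) + 1
     = 1 + 16 + 120 + 560 + 1820 + 4368 + 8008 + 1
     = 14894.

14894


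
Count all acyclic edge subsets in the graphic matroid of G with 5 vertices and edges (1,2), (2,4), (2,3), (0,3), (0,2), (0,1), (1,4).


An independent set in a graphic matroid is an acyclic edge subset.
G has 5 vertices and 7 edges.
Enumerate all 2^7 = 128 subsets, checking for acyclicity.
Total independent sets = 82.

82


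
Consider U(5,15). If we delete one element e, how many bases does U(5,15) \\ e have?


Deleting e from U(5,15) gives U(5,14) since n > r.
Bases of U(5,14) = C(14,5) = 2002.

2002


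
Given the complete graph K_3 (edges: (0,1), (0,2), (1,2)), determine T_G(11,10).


T(K_3; x,y) = x^2 + x + y.
T(11,10) = 121 + 11 + 10 = 142.

142


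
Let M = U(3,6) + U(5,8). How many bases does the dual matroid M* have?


(M1+M2)* = M1* + M2*.
M1* = U(3,6), bases: C(6,3) = 20.
M2* = U(3,8), bases: C(8,3) = 56.
|B(M*)| = 20 * 56 = 1120.

1120


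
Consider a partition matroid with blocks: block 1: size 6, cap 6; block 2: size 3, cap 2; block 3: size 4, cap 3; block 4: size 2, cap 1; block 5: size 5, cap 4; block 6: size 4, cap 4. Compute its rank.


Rank of a partition matroid = sum of min(|Si|, ci) for each block.
= min(6,6) + min(3,2) + min(4,3) + min(2,1) + min(5,4) + min(4,4)
= 6 + 2 + 3 + 1 + 4 + 4
= 20.

20


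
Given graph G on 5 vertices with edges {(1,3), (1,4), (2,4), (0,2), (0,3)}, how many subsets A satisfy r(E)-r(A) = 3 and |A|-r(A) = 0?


R(x,y) = sum over A in 2^E of x^(r(E)-r(A)) * y^(|A|-r(A)).
G has 5 vertices, 5 edges. r(E) = 4.
Enumerate all 2^5 = 32 subsets.
Count subsets with r(E)-r(A)=3 and |A|-r(A)=0: 5.

5


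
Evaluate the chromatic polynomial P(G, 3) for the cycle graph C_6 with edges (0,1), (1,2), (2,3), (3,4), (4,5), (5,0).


P(C_6, k) = (k-1)^6 + (-1)^6*(k-1).
P(3) = (2)^6 + 2
= 64 + 2 = 66.

66


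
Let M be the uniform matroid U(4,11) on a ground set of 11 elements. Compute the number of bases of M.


Bases of U(4,11) are all 4-element subsets of the 11-element ground set.
Number of bases = C(11,4).
C(11,4) = (11 * 10 * 9 * 8) / (1 * 2 * 3 * 4) = 330.

330


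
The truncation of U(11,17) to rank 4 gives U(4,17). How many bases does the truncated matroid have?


Truncating U(11,17) to rank 4 gives U(4,17).
Bases of U(4,17) are all 4-element subsets of 17 elements.
Number of bases = C(17,4) = 17! / (4! * 13!) = 2380.

2380


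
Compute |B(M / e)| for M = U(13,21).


Contracting e from U(13,21) gives U(12,20).
Bases of U(12,20) = C(20,12) = 20! / (12! * 8!) = 125970.

125970


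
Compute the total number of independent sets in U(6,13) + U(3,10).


For a direct sum, |I(M1+M2)| = |I(M1)| * |I(M2)|.
|I(U(6,13))| = sum C(13,k) for k=0..6 = 4096.
|I(U(3,10))| = sum C(10,k) for k=0..3 = 176.
Total = 4096 * 176 = 720896.

720896


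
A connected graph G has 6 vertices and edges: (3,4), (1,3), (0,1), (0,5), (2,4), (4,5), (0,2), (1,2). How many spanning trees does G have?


By Kirchhoff's matrix tree theorem, the number of spanning trees equals
the determinant of any cofactor of the Laplacian matrix L.
G has 6 vertices and 8 edges.
Computing the (5 x 5) cofactor determinant gives 35.

35


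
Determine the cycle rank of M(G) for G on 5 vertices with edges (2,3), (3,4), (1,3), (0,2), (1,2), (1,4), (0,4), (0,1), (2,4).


Cycle rank (nullity) = |E| - r(M) = |E| - (|V| - c).
|E| = 9, |V| = 5, c = 1.
Nullity = 9 - (5 - 1) = 9 - 4 = 5.

5


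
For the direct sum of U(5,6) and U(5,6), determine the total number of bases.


Bases of a direct sum M1 + M2: |B| = |B(M1)| * |B(M2)|.
|B(U(5,6))| = C(6,5) = 6.
|B(U(5,6))| = C(6,5) = 6.
Total bases = 6 * 6 = 36.

36


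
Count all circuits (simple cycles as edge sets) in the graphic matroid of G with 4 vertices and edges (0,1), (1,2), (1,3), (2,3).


A circuit in a graphic matroid = edge set of a simple cycle.
G has 4 vertices and 4 edges.
Enumerating all minimal edge subsets forming cycles...
Total circuits found: 1.

1


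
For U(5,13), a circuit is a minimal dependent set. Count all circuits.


In U(5,13), circuits are the (6)-element subsets.
Any set of 6 elements is dependent, and removing any one element gives
an independent set of size 5, so it is a minimal dependent set.
Number of circuits = C(13,6) = 13! / (6! * 7!) = 1716.

1716


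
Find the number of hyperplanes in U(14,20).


Hyperplanes of U(14,20) are flats of rank 13.
In a uniform matroid, these are exactly the (13)-element subsets.
Count = C(20,13) = 20! / (13! * 7!) = 77520.

77520


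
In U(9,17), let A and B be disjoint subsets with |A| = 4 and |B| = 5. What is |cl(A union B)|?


|A union B| = 4 + 5 = 9 (disjoint).
In U(9,17), cl(S) = S if |S| < 9, else cl(S) = E.
Since 9 >= 9, cl(A union B) = E.
|cl(A union B)| = 17.

17


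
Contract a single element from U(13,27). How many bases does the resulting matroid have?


Contracting e from U(13,27) gives U(12,26).
Bases of U(12,26) = C(26,12) = 9657700.

9657700


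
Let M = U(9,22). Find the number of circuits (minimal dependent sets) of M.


In U(9,22), circuits are the (10)-element subsets.
Any set of 10 elements is dependent, and removing any one element gives
an independent set of size 9, so it is a minimal dependent set.
Number of circuits = C(22,10) = 646646.

646646


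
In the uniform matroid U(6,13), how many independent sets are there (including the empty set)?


Independent sets of U(6,13) are all subsets of size <= 6.
Count = C(13,0) + C(13,1) + C(13,2) + C(13,3) + C(13,4) + C(13,5) + C(13,6)
     = 1 + 13 + 78 + 286 + 715 + 1287 + 1716
     = 4096.

4096


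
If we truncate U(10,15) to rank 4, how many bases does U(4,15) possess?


Truncating U(10,15) to rank 4 gives U(4,15).
Bases of U(4,15) are all 4-element subsets of 15 elements.
Number of bases = (15 choose 4) = 1365.

1365


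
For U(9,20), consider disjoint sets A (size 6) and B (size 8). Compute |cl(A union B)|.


|A union B| = 6 + 8 = 14 (disjoint).
In U(9,20), cl(S) = S if |S| < 9, else cl(S) = E.
Since 14 >= 9, cl(A union B) = E.
|cl(A union B)| = 20.

20


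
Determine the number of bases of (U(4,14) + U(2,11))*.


(M1+M2)* = M1* + M2*.
M1* = U(10,14), bases: C(14,10) = 1001.
M2* = U(9,11), bases: C(11,9) = 55.
|B(M*)| = 1001 * 55 = 55055.

55055


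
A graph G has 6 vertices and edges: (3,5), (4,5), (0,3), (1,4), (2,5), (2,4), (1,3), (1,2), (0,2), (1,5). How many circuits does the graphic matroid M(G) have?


A circuit in a graphic matroid = edge set of a simple cycle.
G has 6 vertices and 10 edges.
Enumerating all minimal edge subsets forming cycles...
Total circuits found: 22.

22


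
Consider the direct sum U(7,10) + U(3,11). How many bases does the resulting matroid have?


Bases of a direct sum M1 + M2: |B| = |B(M1)| * |B(M2)|.
|B(U(7,10))| = C(10,7) = 120.
|B(U(3,11))| = C(11,3) = 165.
Total bases = 120 * 165 = 19800.

19800


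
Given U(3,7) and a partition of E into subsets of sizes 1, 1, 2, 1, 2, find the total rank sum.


r(Ai) = min(|Ai|, 3) for each part.
Sum = min(1,3) + min(1,3) + min(2,3) + min(1,3) + min(2,3)
    = 1 + 1 + 2 + 1 + 2
    = 7.

7


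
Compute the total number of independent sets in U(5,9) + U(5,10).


For a direct sum, |I(M1+M2)| = |I(M1)| * |I(M2)|.
|I(U(5,9))| = sum C(9,k) for k=0..5 = 382.
|I(U(5,10))| = sum C(10,k) for k=0..5 = 638.
Total = 382 * 638 = 243716.

243716


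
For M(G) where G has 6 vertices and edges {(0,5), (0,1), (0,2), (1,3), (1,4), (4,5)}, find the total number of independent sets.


An independent set in a graphic matroid is an acyclic edge subset.
G has 6 vertices and 6 edges.
Enumerate all 2^6 = 64 subsets, checking for acyclicity.
Total independent sets = 60.

60


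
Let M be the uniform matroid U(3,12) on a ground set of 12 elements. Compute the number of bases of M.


Bases of U(3,12) are all 3-element subsets of the 12-element ground set.
Number of bases = C(12,3).
C(12,3) = 12! / (3! * 9!) = 220.

220


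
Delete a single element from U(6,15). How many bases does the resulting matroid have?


Deleting e from U(6,15) gives U(6,14) since n > r.
Bases of U(6,14) = (14 choose 6) = 3003.

3003


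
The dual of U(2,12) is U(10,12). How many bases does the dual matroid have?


The dual of U(r,n) is U(n-r, n) = U(10,12).
Bases of U(10,12) are all (10)-element subsets.
|B(M*)| = (12 choose 10) = 66.

66


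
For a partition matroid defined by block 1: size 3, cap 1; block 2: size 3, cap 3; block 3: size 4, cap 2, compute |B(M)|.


A basis picks exactly ci elements from block i.
Number of bases = product of C(|Si|, ci).
= C(3,1) * C(3,3) * C(4,2)
= 3 * 1 * 6
= 18.

18


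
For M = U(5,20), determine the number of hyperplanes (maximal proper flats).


Hyperplanes of U(5,20) are flats of rank 4.
In a uniform matroid, these are exactly the (4)-element subsets.
Count = (20 choose 4) = 4845.

4845


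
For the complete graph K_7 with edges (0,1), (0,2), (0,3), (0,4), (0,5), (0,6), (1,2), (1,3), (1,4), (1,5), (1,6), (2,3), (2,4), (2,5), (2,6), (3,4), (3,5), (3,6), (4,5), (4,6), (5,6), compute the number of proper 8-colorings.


P(K_7, k) = k(k-1)(k-2)...(k-6).
P(8) = (8) * (7) * (6) * (5) * (4) * (3) * (2) = 40320.

40320


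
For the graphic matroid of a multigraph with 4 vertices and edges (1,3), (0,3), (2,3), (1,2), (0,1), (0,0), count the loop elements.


In a graphic matroid, a loop is a self-loop edge (u,u) with rank 0.
Examining all 6 edges for self-loops...
Self-loops found: (0,0)
Number of loops = 1.

1


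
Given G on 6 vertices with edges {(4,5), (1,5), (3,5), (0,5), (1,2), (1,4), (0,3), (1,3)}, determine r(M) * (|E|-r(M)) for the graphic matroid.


r(M) = |V| - c = 6 - 1 = 5.
nullity = |E| - r(M) = 8 - 5 = 3.
Product = 5 * 3 = 15.

15


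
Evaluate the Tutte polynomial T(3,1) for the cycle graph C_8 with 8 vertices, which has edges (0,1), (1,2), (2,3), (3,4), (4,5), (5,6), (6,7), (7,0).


T(C_8; x,y) = x + x^2 + ... + x^(7) + y.
T(3,1) = 3^1 + 3^2 + 3^3 + 3^4 + 3^5 + 3^6 + 3^7 + 1
= 3 + 9 + 27 + 81 + 243 + 729 + 2187 + 1
= 3280.

3280


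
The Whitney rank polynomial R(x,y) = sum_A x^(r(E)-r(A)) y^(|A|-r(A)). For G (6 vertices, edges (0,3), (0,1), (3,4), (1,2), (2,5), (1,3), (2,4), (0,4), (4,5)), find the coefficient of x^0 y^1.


R(x,y) = sum over A in 2^E of x^(r(E)-r(A)) * y^(|A|-r(A)).
G has 6 vertices, 9 edges. r(E) = 5.
Enumerate all 2^9 = 512 subsets.
Count subsets with r(E)-r(A)=0 and |A|-r(A)=1: 71.

71


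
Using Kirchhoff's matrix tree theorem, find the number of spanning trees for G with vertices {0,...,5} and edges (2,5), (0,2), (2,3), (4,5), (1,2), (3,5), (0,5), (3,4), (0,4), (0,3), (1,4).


By Kirchhoff's matrix tree theorem, the number of spanning trees equals
the determinant of any cofactor of the Laplacian matrix L.
G has 6 vertices and 11 edges.
Computing the (5 x 5) cofactor determinant gives 200.

200


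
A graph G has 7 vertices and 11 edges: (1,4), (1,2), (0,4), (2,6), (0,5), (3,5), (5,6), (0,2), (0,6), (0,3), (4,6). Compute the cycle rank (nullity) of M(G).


Cycle rank (nullity) = |E| - r(M) = |E| - (|V| - c).
|E| = 11, |V| = 7, c = 1.
Nullity = 11 - (7 - 1) = 11 - 6 = 5.

5


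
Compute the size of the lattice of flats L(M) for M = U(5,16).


Flats of U(5,16): every subset of size < 5 is a flat, plus E itself.
Count = C(16,0) + C(16,1) + C(16,2) + C(16,3) + C(16,4) + 1
     = 1 + 16 + 120 + 560 + 1820 + 1
     = 2518.

2518


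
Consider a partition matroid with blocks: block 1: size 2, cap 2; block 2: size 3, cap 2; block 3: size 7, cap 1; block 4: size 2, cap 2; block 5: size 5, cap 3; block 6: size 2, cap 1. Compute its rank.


Rank of a partition matroid = sum of min(|Si|, ci) for each block.
= min(2,2) + min(3,2) + min(7,1) + min(2,2) + min(5,3) + min(2,1)
= 2 + 2 + 1 + 2 + 3 + 1
= 11.

11


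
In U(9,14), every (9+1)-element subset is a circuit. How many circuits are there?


In U(9,14), circuits are the (10)-element subsets.
Any set of 10 elements is dependent, and removing any one element gives
an independent set of size 9, so it is a minimal dependent set.
Number of circuits = (14 choose 10) = 1001.

1001


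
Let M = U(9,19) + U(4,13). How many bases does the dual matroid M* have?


(M1+M2)* = M1* + M2*.
M1* = U(10,19), bases: C(19,10) = 92378.
M2* = U(9,13), bases: C(13,9) = 715.
|B(M*)| = 92378 * 715 = 66050270.

66050270


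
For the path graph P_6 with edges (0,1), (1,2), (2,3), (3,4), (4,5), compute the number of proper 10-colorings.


P(P_6, k) = k * (k-1)^(5).
P(10) = 10 * 9^5 = 10 * 59049 = 590490.

590490


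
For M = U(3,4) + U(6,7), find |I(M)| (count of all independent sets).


For a direct sum, |I(M1+M2)| = |I(M1)| * |I(M2)|.
|I(U(3,4))| = sum C(4,k) for k=0..3 = 15.
|I(U(6,7))| = sum C(7,k) for k=0..6 = 127.
Total = 15 * 127 = 1905.

1905


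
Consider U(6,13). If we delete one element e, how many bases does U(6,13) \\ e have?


Deleting e from U(6,13) gives U(6,12) since n > r.
Bases of U(6,12) = C(12,6) = 924.

924


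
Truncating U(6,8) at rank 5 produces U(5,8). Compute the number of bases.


Truncating U(6,8) to rank 5 gives U(5,8).
Bases of U(5,8) are all 5-element subsets of 8 elements.
Number of bases = (8 choose 5) = 56.

56


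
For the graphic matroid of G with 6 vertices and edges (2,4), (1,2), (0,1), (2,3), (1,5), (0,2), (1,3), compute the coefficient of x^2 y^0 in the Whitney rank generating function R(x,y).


R(x,y) = sum over A in 2^E of x^(r(E)-r(A)) * y^(|A|-r(A)).
G has 6 vertices, 7 edges. r(E) = 5.
Enumerate all 2^7 = 128 subsets.
Count subsets with r(E)-r(A)=2 and |A|-r(A)=0: 33.

33


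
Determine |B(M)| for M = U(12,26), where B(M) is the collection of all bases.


Bases of U(12,26) are all 12-element subsets of the 26-element ground set.
Number of bases = C(26,12).
(26 choose 12) = 9657700.

9657700


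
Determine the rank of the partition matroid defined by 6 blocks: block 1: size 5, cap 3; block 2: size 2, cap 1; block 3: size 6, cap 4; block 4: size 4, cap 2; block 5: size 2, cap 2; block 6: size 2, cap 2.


Rank of a partition matroid = sum of min(|Si|, ci) for each block.
= min(5,3) + min(2,1) + min(6,4) + min(4,2) + min(2,2) + min(2,2)
= 3 + 1 + 4 + 2 + 2 + 2
= 14.

14


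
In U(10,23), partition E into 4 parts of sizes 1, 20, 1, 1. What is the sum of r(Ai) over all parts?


r(Ai) = min(|Ai|, 10) for each part.
Sum = min(1,10) + min(20,10) + min(1,10) + min(1,10)
    = 1 + 10 + 1 + 1
    = 13.

13


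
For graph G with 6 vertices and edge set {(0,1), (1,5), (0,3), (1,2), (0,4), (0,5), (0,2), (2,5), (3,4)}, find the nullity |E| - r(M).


Cycle rank (nullity) = |E| - r(M) = |E| - (|V| - c).
|E| = 9, |V| = 6, c = 1.
Nullity = 9 - (6 - 1) = 9 - 5 = 4.

4


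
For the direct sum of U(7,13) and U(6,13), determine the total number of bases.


Bases of a direct sum M1 + M2: |B| = |B(M1)| * |B(M2)|.
|B(U(7,13))| = C(13,7) = 1716.
|B(U(6,13))| = C(13,6) = 1716.
Total bases = 1716 * 1716 = 2944656.

2944656


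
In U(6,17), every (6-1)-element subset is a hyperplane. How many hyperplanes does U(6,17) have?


Hyperplanes of U(6,17) are flats of rank 5.
In a uniform matroid, these are exactly the (5)-element subsets.
Count = C(17,5) = 17! / (5! * 12!) = 6188.

6188


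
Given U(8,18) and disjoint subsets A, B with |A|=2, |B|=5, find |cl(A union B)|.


|A union B| = 2 + 5 = 7 (disjoint).
In U(8,18), cl(S) = S if |S| < 8, else cl(S) = E.
Since 7 < 8, cl(A union B) = A union B.
|cl(A union B)| = 7.

7


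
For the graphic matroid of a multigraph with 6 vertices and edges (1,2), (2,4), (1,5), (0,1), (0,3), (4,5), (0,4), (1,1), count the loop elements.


In a graphic matroid, a loop is a self-loop edge (u,u) with rank 0.
Examining all 8 edges for self-loops...
Self-loops found: (1,1)
Number of loops = 1.

1


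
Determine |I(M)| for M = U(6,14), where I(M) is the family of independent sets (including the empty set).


Independent sets of U(6,14) are all subsets of size <= 6.
Count = C(14,0) + C(14,1) + C(14,2) + C(14,3) + C(14,4) + C(14,5) + C(14,6)
     = 1 + 14 + 91 + 364 + 1001 + 2002 + 3003
     = 6476.

6476


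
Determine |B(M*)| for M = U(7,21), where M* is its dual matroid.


The dual of U(r,n) is U(n-r, n) = U(14,21).
Bases of U(14,21) are all (14)-element subsets.
|B(M*)| = C(21,14) = 116280.

116280


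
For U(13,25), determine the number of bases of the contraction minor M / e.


Contracting e from U(13,25) gives U(12,24).
Bases of U(12,24) = C(24,12) = 2704156.

2704156


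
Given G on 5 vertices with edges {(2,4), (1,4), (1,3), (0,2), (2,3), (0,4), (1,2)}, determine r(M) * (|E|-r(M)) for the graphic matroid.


r(M) = |V| - c = 5 - 1 = 4.
nullity = |E| - r(M) = 7 - 4 = 3.
Product = 4 * 3 = 12.

12


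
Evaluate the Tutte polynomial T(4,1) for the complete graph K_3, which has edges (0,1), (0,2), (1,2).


T(K_3; x,y) = x^2 + x + y.
T(4,1) = 16 + 4 + 1 = 21.

21


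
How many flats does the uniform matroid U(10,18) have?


Flats of U(10,18): every subset of size < 10 is a flat, plus E itself.
Count = C(18,0) + C(18,1) + C(18,2) + C(18,3) + C(18,4) + C(18,5) + C(18,6) + C(18,7) + C(18,8) + C(18,9) + 1
     = 1 + 18 + 153 + 816 + 3060 + 8568 + 18564 + 31824 + 43758 + 48620 + 1
     = 155383.

155383


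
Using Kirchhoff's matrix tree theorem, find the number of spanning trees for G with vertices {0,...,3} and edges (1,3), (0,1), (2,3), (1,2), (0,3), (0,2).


By Kirchhoff's matrix tree theorem, the number of spanning trees equals
the determinant of any cofactor of the Laplacian matrix L.
G has 4 vertices and 6 edges.
Computing the (3 x 3) cofactor determinant gives 16.

16


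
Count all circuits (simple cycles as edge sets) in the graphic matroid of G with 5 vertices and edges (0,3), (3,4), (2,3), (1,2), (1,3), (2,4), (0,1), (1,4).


A circuit in a graphic matroid = edge set of a simple cycle.
G has 5 vertices and 8 edges.
Enumerating all minimal edge subsets forming cycles...
Total circuits found: 12.

12


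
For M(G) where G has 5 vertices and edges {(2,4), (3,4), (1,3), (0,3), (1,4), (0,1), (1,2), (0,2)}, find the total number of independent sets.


An independent set in a graphic matroid is an acyclic edge subset.
G has 5 vertices and 8 edges.
Enumerate all 2^8 = 256 subsets, checking for acyclicity.
Total independent sets = 134.

134


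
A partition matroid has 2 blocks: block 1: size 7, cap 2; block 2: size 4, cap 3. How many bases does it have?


A basis picks exactly ci elements from block i.
Number of bases = product of C(|Si|, ci).
= C(7,2) * C(4,3)
= 21 * 4
= 84.

84


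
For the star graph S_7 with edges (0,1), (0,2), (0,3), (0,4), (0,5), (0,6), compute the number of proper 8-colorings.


P(tree, k) = k * (k-1)^(6) for any tree on 7 vertices.
P(8) = 8 * 7^6 = 8 * 117649 = 941192.

941192


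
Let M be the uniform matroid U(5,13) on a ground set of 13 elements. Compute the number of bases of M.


Bases of U(5,13) are all 5-element subsets of the 13-element ground set.
Number of bases = C(13,5).
C(13,5) = 13! / (5! * 8!) = 1287.

1287


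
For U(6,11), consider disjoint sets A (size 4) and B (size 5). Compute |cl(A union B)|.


|A union B| = 4 + 5 = 9 (disjoint).
In U(6,11), cl(S) = S if |S| < 6, else cl(S) = E.
Since 9 >= 6, cl(A union B) = E.
|cl(A union B)| = 11.

11


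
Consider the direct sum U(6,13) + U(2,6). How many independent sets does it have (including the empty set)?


For a direct sum, |I(M1+M2)| = |I(M1)| * |I(M2)|.
|I(U(6,13))| = sum C(13,k) for k=0..6 = 4096.
|I(U(2,6))| = sum C(6,k) for k=0..2 = 22.
Total = 4096 * 22 = 90112.

90112


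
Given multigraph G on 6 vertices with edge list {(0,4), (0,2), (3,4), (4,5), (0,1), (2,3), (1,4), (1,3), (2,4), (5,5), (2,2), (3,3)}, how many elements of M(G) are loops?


In a graphic matroid, a loop is a self-loop edge (u,u) with rank 0.
Examining all 12 edges for self-loops...
Self-loops found: (5,5), (2,2), (3,3)
Number of loops = 3.

3


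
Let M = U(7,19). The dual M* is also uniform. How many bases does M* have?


The dual of U(r,n) is U(n-r, n) = U(12,19).
Bases of U(12,19) are all (12)-element subsets.
|B(M*)| = (19 choose 12) = 50388.

50388


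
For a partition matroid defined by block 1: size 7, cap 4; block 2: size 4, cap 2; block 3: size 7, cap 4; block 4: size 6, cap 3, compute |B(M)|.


A basis picks exactly ci elements from block i.
Number of bases = product of C(|Si|, ci).
= C(7,4) * C(4,2) * C(7,4) * C(6,3)
= 35 * 6 * 35 * 20
= 147000.

147000


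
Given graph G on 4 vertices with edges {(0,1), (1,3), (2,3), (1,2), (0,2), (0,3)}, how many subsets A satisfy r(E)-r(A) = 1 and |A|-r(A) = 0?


R(x,y) = sum over A in 2^E of x^(r(E)-r(A)) * y^(|A|-r(A)).
G has 4 vertices, 6 edges. r(E) = 3.
Enumerate all 2^6 = 64 subsets.
Count subsets with r(E)-r(A)=1 and |A|-r(A)=0: 15.

15


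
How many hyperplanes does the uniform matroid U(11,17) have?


Hyperplanes of U(11,17) are flats of rank 10.
In a uniform matroid, these are exactly the (10)-element subsets.
Count = C(17,10) = 17! / (10! * 7!) = 19448.

19448


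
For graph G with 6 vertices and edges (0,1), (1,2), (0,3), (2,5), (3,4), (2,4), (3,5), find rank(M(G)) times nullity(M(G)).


r(M) = |V| - c = 6 - 1 = 5.
nullity = |E| - r(M) = 7 - 5 = 2.
Product = 5 * 2 = 10.

10


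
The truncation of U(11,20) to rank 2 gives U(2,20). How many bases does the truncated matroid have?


Truncating U(11,20) to rank 2 gives U(2,20).
Bases of U(2,20) are all 2-element subsets of 20 elements.
Number of bases = C(20,2) = (20 * 19) / (1 * 2) = 190.

190


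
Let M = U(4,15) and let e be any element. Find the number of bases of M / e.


Contracting e from U(4,15) gives U(3,14).
Bases of U(3,14) = C(14,3) = (14 * 13 * 12) / (1 * 2 * 3) = 364.

364


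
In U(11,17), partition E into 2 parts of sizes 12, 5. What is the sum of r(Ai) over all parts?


r(Ai) = min(|Ai|, 11) for each part.
Sum = min(12,11) + min(5,11)
    = 11 + 5
    = 16.

16


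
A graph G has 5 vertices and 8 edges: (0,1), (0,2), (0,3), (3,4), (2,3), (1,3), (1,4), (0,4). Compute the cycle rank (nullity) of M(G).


Cycle rank (nullity) = |E| - r(M) = |E| - (|V| - c).
|E| = 8, |V| = 5, c = 1.
Nullity = 8 - (5 - 1) = 8 - 4 = 4.

4


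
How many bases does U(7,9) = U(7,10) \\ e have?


Deleting e from U(7,10) gives U(7,9) since n > r.
Bases of U(7,9) = (9 choose 7) = 36.

36


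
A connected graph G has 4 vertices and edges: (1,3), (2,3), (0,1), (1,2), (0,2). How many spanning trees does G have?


By Kirchhoff's matrix tree theorem, the number of spanning trees equals
the determinant of any cofactor of the Laplacian matrix L.
G has 4 vertices and 5 edges.
Computing the (3 x 3) cofactor determinant gives 8.

8


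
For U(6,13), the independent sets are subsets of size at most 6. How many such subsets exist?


Independent sets of U(6,13) are all subsets of size <= 6.
Count = C(13,0) + C(13,1) + C(13,2) + C(13,3) + C(13,4) + C(13,5) + C(13,6)
     = 1 + 13 + 78 + 286 + 715 + 1287 + 1716
     = 4096.

4096


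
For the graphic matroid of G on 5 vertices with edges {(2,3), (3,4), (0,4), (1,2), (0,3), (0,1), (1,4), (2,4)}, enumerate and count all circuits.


A circuit in a graphic matroid = edge set of a simple cycle.
G has 5 vertices and 8 edges.
Enumerating all minimal edge subsets forming cycles...
Total circuits found: 13.

13


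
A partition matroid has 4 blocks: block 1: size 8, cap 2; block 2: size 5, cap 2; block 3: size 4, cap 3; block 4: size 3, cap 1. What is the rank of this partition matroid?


Rank of a partition matroid = sum of min(|Si|, ci) for each block.
= min(8,2) + min(5,2) + min(4,3) + min(3,1)
= 2 + 2 + 3 + 1
= 8.

8


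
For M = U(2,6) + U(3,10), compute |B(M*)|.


(M1+M2)* = M1* + M2*.
M1* = U(4,6), bases: C(6,4) = 15.
M2* = U(7,10), bases: C(10,7) = 120.
|B(M*)| = 15 * 120 = 1800.

1800


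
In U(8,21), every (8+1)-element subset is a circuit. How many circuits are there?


In U(8,21), circuits are the (9)-element subsets.
Any set of 9 elements is dependent, and removing any one element gives
an independent set of size 8, so it is a minimal dependent set.
Number of circuits = (21 choose 9) = 293930.

293930


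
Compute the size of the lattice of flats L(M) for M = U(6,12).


Flats of U(6,12): every subset of size < 6 is a flat, plus E itself.
Count = (12 choose 0) + (12 choose 1) + (12 choose 2) + (12 choose 3) + (12 choose 4) + (12 choose 5) + 1
     = 1 + 12 + 66 + 220 + 495 + 792 + 1
     = 1587.

1587


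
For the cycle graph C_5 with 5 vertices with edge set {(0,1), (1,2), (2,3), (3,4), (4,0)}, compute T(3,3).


T(C_5; x,y) = x + x^2 + ... + x^(4) + y.
T(3,3) = 3^1 + 3^2 + 3^3 + 3^4 + 3
= 3 + 9 + 27 + 81 + 3
= 123.

123


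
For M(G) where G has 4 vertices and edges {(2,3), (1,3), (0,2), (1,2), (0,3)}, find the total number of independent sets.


An independent set in a graphic matroid is an acyclic edge subset.
G has 4 vertices and 5 edges.
Enumerate all 2^5 = 32 subsets, checking for acyclicity.
Total independent sets = 24.

24


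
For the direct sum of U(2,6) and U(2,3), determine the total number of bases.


Bases of a direct sum M1 + M2: |B| = |B(M1)| * |B(M2)|.
|B(U(2,6))| = C(6,2) = 15.
|B(U(2,3))| = C(3,2) = 3.
Total bases = 15 * 3 = 45.

45


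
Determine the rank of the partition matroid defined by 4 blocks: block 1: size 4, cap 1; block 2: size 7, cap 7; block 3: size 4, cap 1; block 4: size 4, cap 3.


Rank of a partition matroid = sum of min(|Si|, ci) for each block.
= min(4,1) + min(7,7) + min(4,1) + min(4,3)
= 1 + 7 + 1 + 3
= 12.

12


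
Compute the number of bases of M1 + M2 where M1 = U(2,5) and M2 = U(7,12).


Bases of a direct sum M1 + M2: |B| = |B(M1)| * |B(M2)|.
|B(U(2,5))| = C(5,2) = 10.
|B(U(7,12))| = C(12,7) = 792.
Total bases = 10 * 792 = 7920.

7920


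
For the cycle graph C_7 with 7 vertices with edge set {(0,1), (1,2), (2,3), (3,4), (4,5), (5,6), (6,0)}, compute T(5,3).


T(C_7; x,y) = x + x^2 + ... + x^(6) + y.
T(5,3) = 5^1 + 5^2 + 5^3 + 5^4 + 5^5 + 5^6 + 3
= 5 + 25 + 125 + 625 + 3125 + 15625 + 3
= 19533.

19533


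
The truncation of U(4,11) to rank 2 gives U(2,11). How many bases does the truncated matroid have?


Truncating U(4,11) to rank 2 gives U(2,11).
Bases of U(2,11) are all 2-element subsets of 11 elements.
Number of bases = C(11,2) = 11! / (2! * 9!) = 55.

55


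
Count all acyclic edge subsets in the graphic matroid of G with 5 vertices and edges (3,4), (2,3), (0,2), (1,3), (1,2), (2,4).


An independent set in a graphic matroid is an acyclic edge subset.
G has 5 vertices and 6 edges.
Enumerate all 2^6 = 64 subsets, checking for acyclicity.
Total independent sets = 48.

48


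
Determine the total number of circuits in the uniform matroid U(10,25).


In U(10,25), circuits are the (11)-element subsets.
Any set of 11 elements is dependent, and removing any one element gives
an independent set of size 10, so it is a minimal dependent set.
Number of circuits = C(25,11) = 4457400.

4457400


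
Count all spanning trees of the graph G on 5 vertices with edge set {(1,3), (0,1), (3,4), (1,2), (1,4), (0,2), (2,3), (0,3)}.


By Kirchhoff's matrix tree theorem, the number of spanning trees equals
the determinant of any cofactor of the Laplacian matrix L.
G has 5 vertices and 8 edges.
Computing the (4 x 4) cofactor determinant gives 40.

40


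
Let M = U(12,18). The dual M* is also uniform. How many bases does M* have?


The dual of U(r,n) is U(n-r, n) = U(6,18).
Bases of U(6,18) are all (6)-element subsets.
|B(M*)| = (18 choose 6) = 18564.

18564


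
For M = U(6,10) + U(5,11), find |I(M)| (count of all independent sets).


For a direct sum, |I(M1+M2)| = |I(M1)| * |I(M2)|.
|I(U(6,10))| = sum C(10,k) for k=0..6 = 848.
|I(U(5,11))| = sum C(11,k) for k=0..5 = 1024.
Total = 848 * 1024 = 868352.

868352


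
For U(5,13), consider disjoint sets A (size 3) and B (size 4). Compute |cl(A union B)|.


|A union B| = 3 + 4 = 7 (disjoint).
In U(5,13), cl(S) = S if |S| < 5, else cl(S) = E.
Since 7 >= 5, cl(A union B) = E.
|cl(A union B)| = 13.

13


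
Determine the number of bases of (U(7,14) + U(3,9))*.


(M1+M2)* = M1* + M2*.
M1* = U(7,14), bases: C(14,7) = 3432.
M2* = U(6,9), bases: C(9,6) = 84.
|B(M*)| = 3432 * 84 = 288288.

288288


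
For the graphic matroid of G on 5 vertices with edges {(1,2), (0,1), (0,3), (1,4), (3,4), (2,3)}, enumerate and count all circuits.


A circuit in a graphic matroid = edge set of a simple cycle.
G has 5 vertices and 6 edges.
Enumerating all minimal edge subsets forming cycles...
Total circuits found: 3.

3


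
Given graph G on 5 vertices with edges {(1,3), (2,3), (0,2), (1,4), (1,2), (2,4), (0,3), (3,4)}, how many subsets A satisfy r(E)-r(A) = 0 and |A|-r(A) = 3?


R(x,y) = sum over A in 2^E of x^(r(E)-r(A)) * y^(|A|-r(A)).
G has 5 vertices, 8 edges. r(E) = 4.
Enumerate all 2^8 = 256 subsets.
Count subsets with r(E)-r(A)=0 and |A|-r(A)=3: 8.

8


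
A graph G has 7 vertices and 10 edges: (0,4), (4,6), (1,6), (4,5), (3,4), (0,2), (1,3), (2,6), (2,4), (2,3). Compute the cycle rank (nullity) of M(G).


Cycle rank (nullity) = |E| - r(M) = |E| - (|V| - c).
|E| = 10, |V| = 7, c = 1.
Nullity = 10 - (7 - 1) = 10 - 6 = 4.

4


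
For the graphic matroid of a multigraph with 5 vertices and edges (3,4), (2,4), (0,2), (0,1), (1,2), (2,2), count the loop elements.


In a graphic matroid, a loop is a self-loop edge (u,u) with rank 0.
Examining all 6 edges for self-loops...
Self-loops found: (2,2)
Number of loops = 1.

1


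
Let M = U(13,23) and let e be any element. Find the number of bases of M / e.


Contracting e from U(13,23) gives U(12,22).
Bases of U(12,22) = (22 choose 12) = 646646.

646646


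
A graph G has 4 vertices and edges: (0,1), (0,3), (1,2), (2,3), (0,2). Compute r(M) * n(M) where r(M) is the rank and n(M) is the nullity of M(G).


r(M) = |V| - c = 4 - 1 = 3.
nullity = |E| - r(M) = 5 - 3 = 2.
Product = 3 * 2 = 6.

6


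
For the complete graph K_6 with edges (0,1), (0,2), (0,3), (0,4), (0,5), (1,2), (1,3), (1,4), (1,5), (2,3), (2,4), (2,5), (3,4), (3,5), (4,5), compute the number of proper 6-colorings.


P(K_6, k) = k(k-1)(k-2)...(k-5).
P(6) = (6) * (5) * (4) * (3) * (2) * (1) = 720.

720


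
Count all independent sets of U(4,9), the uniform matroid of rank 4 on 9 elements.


Independent sets of U(4,9) are all subsets of size <= 4.
Count = (9 choose 0) + (9 choose 1) + (9 choose 2) + (9 choose 3) + (9 choose 4)
     = 1 + 9 + 36 + 84 + 126
     = 256.

256


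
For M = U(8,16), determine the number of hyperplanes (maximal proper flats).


Hyperplanes of U(8,16) are flats of rank 7.
In a uniform matroid, these are exactly the (7)-element subsets.
Count = C(16,7) = 11440.

11440


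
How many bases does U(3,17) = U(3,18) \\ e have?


Deleting e from U(3,18) gives U(3,17) since n > r.
Bases of U(3,17) = C(17,3) = 17! / (3! * 14!) = 680.

680


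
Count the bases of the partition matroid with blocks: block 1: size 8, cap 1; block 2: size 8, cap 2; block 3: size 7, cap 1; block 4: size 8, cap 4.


A basis picks exactly ci elements from block i.
Number of bases = product of C(|Si|, ci).
= C(8,1) * C(8,2) * C(7,1) * C(8,4)
= 8 * 28 * 7 * 70
= 109760.

109760
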